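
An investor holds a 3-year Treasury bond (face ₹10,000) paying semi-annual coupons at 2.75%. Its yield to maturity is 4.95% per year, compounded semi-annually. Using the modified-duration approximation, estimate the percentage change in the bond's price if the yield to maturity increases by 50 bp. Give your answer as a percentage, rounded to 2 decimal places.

Periodic yield y = 0.02475. Modified duration first:
  t   CF        PV=CF/(1+0.02475)^t    t·PV
  1       137.50       134.1791       134.1791
  2       137.50       130.9383       261.8767
  3       137.50       127.7759       383.3277
  4       137.50       124.6898       498.7593
  5       137.50       121.6783       608.3914
  6    10,137.50     8,754.3379    52,526.0274
  Σ                  9,393.5993    54,412.5615
P = 9,393.5993; D_Mac = 5.79251 half-year periods = 2.89626 yrs; D_mod = 2.89626/(1+0.02475) = 2.82631 yrs.
ΔP/P ≈ -D_mod · Δy = -2.82631 × (+0.005) = -0.014132 = -1.4132%.

-1.41%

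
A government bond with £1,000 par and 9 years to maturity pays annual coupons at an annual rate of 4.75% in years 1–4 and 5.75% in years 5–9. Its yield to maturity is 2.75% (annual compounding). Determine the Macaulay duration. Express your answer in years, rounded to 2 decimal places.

Periodic yield y = 0.0275. Discount each cash flow and weight by its year:
  t   CF        PV=CF/(1+0.0275)^t    t·PV
  1        47.50        46.2287        46.2287
  2        47.50        44.9914        89.9829
  3        47.50        43.7873       131.3619
  4        47.50        42.6154       170.4615
  5        57.50        50.2064       251.0318
  6        57.50        48.8626       293.1758
  7        57.50        47.5549       332.8841
  8        57.50        46.2821       370.2569
  9     1,057.50       828.4073     7,455.6654
  Σ                  1,198.9361     9,141.0490
Price P = Σ PV = 1,198.9361.
Macaulay duration = Σ(t·PV) / P = 9,141.0490 / 1,198.9361 = 7.62430 years.

7.62 years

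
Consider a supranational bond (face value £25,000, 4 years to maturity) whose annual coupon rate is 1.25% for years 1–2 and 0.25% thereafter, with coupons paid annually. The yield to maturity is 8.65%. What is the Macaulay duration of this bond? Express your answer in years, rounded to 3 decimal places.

3.922 years

Periodic yield y = 0.0865. Discount each cash flow and weight by its year:
  t   CF        PV=CF/(1+0.0865)^t    t·PV
  1       312.50       287.6208       287.6208
  2       312.50       264.7223       529.4446
  3        62.50        48.7294       146.1881
  4    25,062.50    17,984.7940    71,939.1759
  Σ                 18,585.8665    72,902.4295
Price P = Σ PV = 18,585.8665.
Macaulay duration = Σ(t·PV) / P = 72,902.4295 / 18,585.8665 = 3.92247 years.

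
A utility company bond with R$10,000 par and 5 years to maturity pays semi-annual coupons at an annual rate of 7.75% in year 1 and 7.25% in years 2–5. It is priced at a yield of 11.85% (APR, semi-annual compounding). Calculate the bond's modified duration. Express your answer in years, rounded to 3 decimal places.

Periodic yield y = 0.05925. First find Macaulay duration:
  t   CF        PV=CF/(1+0.05925)^t    t·PV
  1       387.50       365.8249       365.8249
  2       387.50       345.3622       690.7243
  3       362.50       305.0090       915.0269
  4       362.50       287.9480     1,151.7921
  5       362.50       271.8414     1,359.2072
  6       362.50       256.6358     1,539.8146
  7       362.50       242.2806     1,695.9644
  8       362.50       228.7285     1,829.8278
  9       362.50       215.9344     1,943.4093
  10   10,362.50     5,827.4669    58,274.6692
  Σ                  8,347.0316    69,766.2606
P = 8,347.0316; Macaulay duration = 69,766.2606 / 8,347.0316 = 8.35821 half-year periods = 4.17911 years.
Modified duration = D_Mac / (1 + y) = 4.17911 / 1.05925 = 3.94534 years.

3.945 years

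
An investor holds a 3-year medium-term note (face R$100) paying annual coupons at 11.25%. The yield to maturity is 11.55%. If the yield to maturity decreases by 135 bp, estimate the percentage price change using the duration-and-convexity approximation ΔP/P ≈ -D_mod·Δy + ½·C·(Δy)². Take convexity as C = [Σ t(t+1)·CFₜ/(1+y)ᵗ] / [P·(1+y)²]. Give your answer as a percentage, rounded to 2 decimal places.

+3.35%

With y = 0.1155:
  t   CF        PV=CF/(1+0.1155)^t    t·PV        t(t+1)·PV
  1        11.25        10.0852        10.0852          20.1703
  2        11.25         9.0409        18.0819          54.2456
  3       111.25        80.1477       240.4432         961.7729
  Σ                     99.2738       268.6103       1,036.1889
P = 99.2738; D_Mac = 2.70575 yrs; D_mod = 2.42559 yrs; C = 8.38813.
Duration effect: -2.42559 × (-0.0135) = +0.032746
Convexity effect: 0.5 × 8.38813 × (-0.0135)² = +0.0007644
ΔP/P ≈ +0.032746 + 0.0007644 = +0.033510 = +3.3510%.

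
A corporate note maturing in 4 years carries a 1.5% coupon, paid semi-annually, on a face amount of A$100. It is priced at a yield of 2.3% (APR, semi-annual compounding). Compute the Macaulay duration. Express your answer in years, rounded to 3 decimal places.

Periodic yield y = 0.0115. Discount each cash flow and weight by its period:
  t   CF        PV=CF/(1+0.0115)^t    t·PV
  1         0.75         0.7415         0.7415
  2         0.75         0.7330         1.4661
  3         0.75         0.7247         2.1741
  4         0.75         0.7165         2.8659
  5         0.75         0.7083         3.5416
  6         0.75         0.7003         4.2016
  7         0.75         0.6923         4.8462
  8       100.75        91.9428       735.5428
  Σ                     96.9594       755.3798
Price P = Σ PV = 96.9594.
Macaulay duration = Σ(t·PV) / P = 755.3798 / 96.9594 = 7.79068 half-year periods.
In years: 7.79068 / 2 = 3.89534 years.

3.895 years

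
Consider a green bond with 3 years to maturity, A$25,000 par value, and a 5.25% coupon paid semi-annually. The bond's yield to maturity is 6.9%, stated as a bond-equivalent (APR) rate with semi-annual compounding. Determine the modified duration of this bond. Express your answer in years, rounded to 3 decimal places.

Periodic yield y = 0.0345. First find Macaulay duration:
  t   CF        PV=CF/(1+0.0345)^t    t·PV
  1       656.25       634.3644       634.3644
  2       656.25       613.2087     1,226.4175
  3       656.25       592.7586     1,778.2757
  4       656.25       572.9904     2,291.9616
  5       656.25       553.8815     2,769.4074
  6    25,656.25    20,931.9751   125,591.8504
  Σ                 23,899.1786   134,292.2769
P = 23,899.1786; Macaulay duration = 134,292.2769 / 23,899.1786 = 5.61912 half-year periods = 2.80956 years.
Modified duration = D_Mac / (1 + y) = 2.80956 / 1.0345 = 2.71586 years.

2.716 years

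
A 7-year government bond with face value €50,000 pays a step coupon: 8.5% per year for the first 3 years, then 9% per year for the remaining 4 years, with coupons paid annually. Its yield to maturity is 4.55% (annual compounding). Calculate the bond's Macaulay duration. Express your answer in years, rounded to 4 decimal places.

Periodic yield y = 0.0455. Discount each cash flow and weight by its year:
  t   CF        PV=CF/(1+0.0455)^t    t·PV
  1     4,250.00     4,065.0407     4,065.0407
  2     4,250.00     3,888.1307     7,776.2614
  3     4,250.00     3,718.9199    11,156.7596
  4     4,500.00     3,766.3126    15,065.2505
  5     4,500.00     3,602.4033    18,012.0163
  6     4,500.00     3,445.6272    20,673.7634
  7    54,500.00    39,914.2747   279,399.9231
  Σ                 62,400.7090   356,149.0149
Price P = Σ PV = 62,400.7090.
Macaulay duration = Σ(t·PV) / P = 356,149.0149 / 62,400.7090 = 5.70745 years.

5.7075 years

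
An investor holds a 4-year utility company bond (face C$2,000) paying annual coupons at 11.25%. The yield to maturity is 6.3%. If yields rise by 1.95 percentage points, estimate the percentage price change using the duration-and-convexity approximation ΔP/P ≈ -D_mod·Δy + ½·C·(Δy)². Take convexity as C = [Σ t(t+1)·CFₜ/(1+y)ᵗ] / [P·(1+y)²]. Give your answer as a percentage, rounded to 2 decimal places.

With y = 0.063:
  t   CF        PV=CF/(1+0.063)^t    t·PV        t(t+1)·PV
  1       225.00       211.6651       211.6651         423.3302
  2       225.00       199.1205       398.2410       1,194.7230
  3       225.00       187.3194       561.9582       2,247.8326
  4     2,225.00     1,742.5970     6,970.3879      34,851.9396
  Σ                  2,340.7020     8,142.2522      38,717.8255
P = 2,340.7020; D_Mac = 3.47855 yrs; D_mod = 3.27239 yrs; C = 14.63856.
Duration effect: -3.27239 × (+0.0195) = -0.063812
Convexity effect: 0.5 × 14.63856 × (0.0195)² = +0.0027832
ΔP/P ≈ -0.063812 + 0.0027832 = -0.061028 = -6.1028%.

-6.10%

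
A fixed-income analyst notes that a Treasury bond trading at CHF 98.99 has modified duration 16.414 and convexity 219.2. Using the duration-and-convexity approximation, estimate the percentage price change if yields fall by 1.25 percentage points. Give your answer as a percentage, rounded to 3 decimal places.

Duration effect: -D_mod·Δy = -16.414 × (-0.0125) = +0.205175
Convexity effect: ½·C·(Δy)² = 0.5 × 219.2 × (-0.0125)² = +0.0171250
ΔP/P ≈ +0.205175 + 0.0171250 = +0.222300
= +22.2300%.

+22.230%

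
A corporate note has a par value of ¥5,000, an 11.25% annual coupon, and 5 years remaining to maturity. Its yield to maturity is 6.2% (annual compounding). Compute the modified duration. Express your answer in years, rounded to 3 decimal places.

3.931 years

Periodic yield y = 0.062. First find Macaulay duration:
  t   CF        PV=CF/(1+0.062)^t    t·PV
  1       562.50       529.6610       529.6610
  2       562.50       498.7392       997.4784
  3       562.50       469.6226     1,408.8678
  4       562.50       442.2058     1,768.8233
  5     5,562.50     4,117.6311    20,588.1557
  Σ                  6,057.8598    25,292.9862
P = 6,057.8598; Macaulay duration = 25,292.9862 / 6,057.8598 = 4.17523 years.
Modified duration = D_Mac / (1 + y) = 4.17523 / 1.062 = 3.93148 years.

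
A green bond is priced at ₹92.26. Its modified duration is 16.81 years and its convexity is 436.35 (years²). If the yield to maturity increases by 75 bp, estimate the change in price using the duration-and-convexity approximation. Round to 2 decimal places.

-₹10.50

Duration effect: -D_mod·Δy = -16.81 × (+0.0075) = -0.126075
Convexity effect: ½·C·(Δy)² = 0.5 × 436.35 × (0.0075)² = +0.01227234375
ΔP/P ≈ -0.126075 + 0.01227234375 = -0.11380265625
ΔP ≈ 92.26 × (-0.11380265625) = -10.499433065625.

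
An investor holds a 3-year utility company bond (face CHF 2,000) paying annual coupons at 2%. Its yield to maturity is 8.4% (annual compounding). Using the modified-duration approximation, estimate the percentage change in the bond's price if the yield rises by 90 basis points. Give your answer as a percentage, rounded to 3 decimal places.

-2.437%

Periodic yield y = 0.084. Modified duration first:
  t   CF        PV=CF/(1+0.084)^t    t·PV
  1        40.00        36.9004        36.9004
  2        40.00        34.0409        68.0819
  3     2,040.00     1,601.5567     4,804.6701
  Σ                  1,672.4980     4,909.6524
P = 1,672.4980; D_Mac = 2.93552 yrs; D_mod = 2.93552/(1+0.084) = 2.70804 yrs.
ΔP/P ≈ -D_mod · Δy = -2.70804 × (+0.009) = -0.024372 = -2.4372%.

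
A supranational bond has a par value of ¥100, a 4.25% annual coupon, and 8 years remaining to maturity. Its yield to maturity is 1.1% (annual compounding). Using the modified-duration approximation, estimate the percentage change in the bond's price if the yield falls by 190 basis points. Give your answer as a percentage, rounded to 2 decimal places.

Periodic yield y = 0.011. Modified duration first:
  t   CF        PV=CF/(1+0.011)^t    t·PV
  1         4.25         4.2038         4.2038
  2         4.25         4.1580         8.3160
  3         4.25         4.1128        12.3383
  4         4.25         4.0680        16.2721
  5         4.25         4.0238        20.1189
  6         4.25         3.9800        23.8799
  7         4.25         3.9367        27.5568
  8       104.25        95.5140       764.1116
  Σ                    123.9970       876.7975
P = 123.9970; D_Mac = 7.07112 yrs; D_mod = 7.07112/(1+0.011) = 6.99418 yrs.
ΔP/P ≈ -D_mod · Δy = -6.99418 × (-0.019) = +0.132889 = +13.2889%.

+13.29%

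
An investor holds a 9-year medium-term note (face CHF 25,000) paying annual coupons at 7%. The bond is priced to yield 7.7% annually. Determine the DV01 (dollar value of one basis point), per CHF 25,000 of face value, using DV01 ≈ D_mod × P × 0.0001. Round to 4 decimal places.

CHF 15.3505

Periodic yield y = 0.077.
  t   CF        PV=CF/(1+0.077)^t    t·PV
  1     1,750.00     1,624.8839     1,624.8839
  2     1,750.00     1,508.7130     3,017.4261
  3     1,750.00     1,400.8478     4,202.5433
  4     1,750.00     1,300.6943     5,202.7772
  5     1,750.00     1,207.7013     6,038.5065
  6     1,750.00     1,121.3568     6,728.1409
  7     1,750.00     1,041.1855     7,288.2987
  8     1,750.00       966.7461     7,733.9687
  9    26,750.00    13,720.8955   123,488.0595
  Σ                 23,893.0243   165,324.6048
P = 23,893.0243; D_Mac = 6.91937 yrs; D_mod = 6.42467 yrs.
DV01 ≈ 6.42467 × 23,893.0243 × 0.0001 = 15.350474.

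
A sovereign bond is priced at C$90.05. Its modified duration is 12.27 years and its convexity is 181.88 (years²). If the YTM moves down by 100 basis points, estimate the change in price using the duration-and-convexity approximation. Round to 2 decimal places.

Duration effect: -D_mod·Δy = -12.27 × (-0.01) = +0.122700
Convexity effect: ½·C·(Δy)² = 0.5 × 181.88 × (-0.01)² = +0.0090940
ΔP/P ≈ +0.122700 + 0.0090940 = +0.131794
ΔP ≈ 90.05 × (+0.131794) = +11.8680497.

+C$11.87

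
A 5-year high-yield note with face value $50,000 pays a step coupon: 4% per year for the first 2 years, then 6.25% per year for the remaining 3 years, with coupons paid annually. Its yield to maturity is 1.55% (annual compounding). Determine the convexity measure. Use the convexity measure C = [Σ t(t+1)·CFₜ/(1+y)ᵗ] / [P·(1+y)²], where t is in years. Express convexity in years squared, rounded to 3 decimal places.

26.055

With y = 0.0155:
  t   CF        PV=CF/(1+0.0155)^t    t·PV        t(t+1)·PV
  1     2,000.00     1,969.4732     1,969.4732       3,938.9463
  2     2,000.00     1,939.4123     3,878.8246      11,636.4737
  3     3,125.00     2,984.0785     8,952.2354      35,808.9416
  4     3,125.00     2,938.5312    11,754.1249      58,770.6246
  5    53,125.00    49,192.5464   245,962.7322   1,475,776.3934
  Σ                 59,024.0416   272,517.3903   1,585,931.3796
P = 59,024.0416.
Convexity = Σ t(t+1)·PV / [P·(1+y)²] = 1,585,931.3796 / (59,024.0416 × 1.031240) = 26.05527.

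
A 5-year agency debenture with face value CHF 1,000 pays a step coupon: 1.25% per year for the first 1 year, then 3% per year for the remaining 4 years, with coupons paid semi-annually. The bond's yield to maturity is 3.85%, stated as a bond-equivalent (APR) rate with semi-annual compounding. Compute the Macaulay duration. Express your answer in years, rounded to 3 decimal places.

4.743 years

Periodic yield y = 0.01925. Discount each cash flow and weight by its period:
  t   CF        PV=CF/(1+0.01925)^t    t·PV
  1         6.25         6.1320         6.1320
  2         6.25         6.0161        12.0323
  3        15.00        14.1661        42.4982
  4        15.00        13.8985        55.5941
  5        15.00        13.6360        68.1801
  6        15.00        13.3785        80.2709
  7        15.00        13.1258        91.8807
  8        15.00        12.8779       103.0233
  9        15.00        12.6347       113.7123
  10    1,015.00       838.8008     8,388.0081
  Σ                    944.6664     8,961.3319
Price P = Σ PV = 944.6664.
Macaulay duration = Σ(t·PV) / P = 8,961.3319 / 944.6664 = 9.48624 half-year periods.
In years: 9.48624 / 2 = 4.74312 years.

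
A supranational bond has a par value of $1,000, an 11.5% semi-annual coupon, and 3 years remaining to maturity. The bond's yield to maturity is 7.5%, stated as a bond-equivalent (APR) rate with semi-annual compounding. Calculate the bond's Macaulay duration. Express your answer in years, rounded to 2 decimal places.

2.64 years

Periodic yield y = 0.0375. Discount each cash flow and weight by its period:
  t   CF        PV=CF/(1+0.0375)^t    t·PV
  1        57.50        55.4217        55.4217
  2        57.50        53.4185       106.8370
  3        57.50        51.4877       154.4631
  4        57.50        49.6267       198.5068
  5        57.50        47.8330       239.1648
  6     1,057.50       847.9139     5,087.4833
  Σ                  1,105.7014     5,841.8767
Price P = Σ PV = 1,105.7014.
Macaulay duration = Σ(t·PV) / P = 5,841.8767 / 1,105.7014 = 5.28341 half-year periods.
In years: 5.28341 / 2 = 2.64171 years.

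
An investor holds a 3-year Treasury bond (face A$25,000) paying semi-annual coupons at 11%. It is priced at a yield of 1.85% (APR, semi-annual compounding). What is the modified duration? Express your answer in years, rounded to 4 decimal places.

2.6565 years

Periodic yield y = 0.00925. First find Macaulay duration:
  t   CF        PV=CF/(1+0.00925)^t    t·PV
  1     1,375.00     1,362.3978     1,362.3978
  2     1,375.00     1,349.9111     2,699.8223
  3     1,375.00     1,337.5389     4,012.6167
  4     1,375.00     1,325.2801     5,301.1203
  5     1,375.00     1,313.1336     6,565.6679
  6    26,375.00    24,957.4333   149,744.6000
  Σ                 31,645.6949   169,686.2250
P = 31,645.6949; Macaulay duration = 169,686.2250 / 31,645.6949 = 5.36206 half-year periods = 2.68103 years.
Modified duration = D_Mac / (1 + y) = 2.68103 / 1.00925 = 2.65646 years.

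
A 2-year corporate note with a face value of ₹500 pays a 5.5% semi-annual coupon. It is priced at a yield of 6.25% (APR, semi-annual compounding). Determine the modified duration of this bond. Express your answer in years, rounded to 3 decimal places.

1.862 years

Periodic yield y = 0.03125. First find Macaulay duration:
  t   CF        PV=CF/(1+0.03125)^t    t·PV
  1        13.75        13.3333        13.3333
  2        13.75        12.9293        25.8586
  3        13.75        12.5375        37.6125
  4       513.75       454.2511     1,817.0044
  Σ                    493.0512     1,893.8088
P = 493.0512; Macaulay duration = 1,893.8088 / 493.0512 = 3.84100 half-year periods = 1.92050 years.
Modified duration = D_Mac / (1 + y) = 1.92050 / 1.03125 = 1.86230 years.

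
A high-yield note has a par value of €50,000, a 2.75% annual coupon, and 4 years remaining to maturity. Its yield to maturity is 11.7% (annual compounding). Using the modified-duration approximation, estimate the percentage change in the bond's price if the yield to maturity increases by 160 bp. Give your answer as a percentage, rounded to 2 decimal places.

Periodic yield y = 0.117. Modified duration first:
  t   CF        PV=CF/(1+0.117)^t    t·PV
  1     1,375.00     1,230.9758     1,230.9758
  2     1,375.00     1,102.0374     2,204.0749
  3     1,375.00       986.6047     2,959.8141
  4    51,375.00    33,001.9151   132,007.6603
  Σ                 36,321.5331   138,402.5251
P = 36,321.5331; D_Mac = 3.81048 yrs; D_mod = 3.81048/(1+0.117) = 3.41135 yrs.
ΔP/P ≈ -D_mod · Δy = -3.41135 × (+0.016) = -0.054582 = -5.4582%.

-5.46%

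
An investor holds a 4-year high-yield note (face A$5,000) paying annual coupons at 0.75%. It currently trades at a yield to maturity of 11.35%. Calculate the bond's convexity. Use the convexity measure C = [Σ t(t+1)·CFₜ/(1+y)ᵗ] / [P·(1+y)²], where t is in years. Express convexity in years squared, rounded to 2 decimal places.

With y = 0.1135:
  t   CF        PV=CF/(1+0.1135)^t    t·PV        t(t+1)·PV
  1        37.50        33.6776        33.6776          67.3552
  2        37.50        30.2448        60.4896         181.4688
  3        37.50        27.1619        81.4858         325.9431
  4     5,037.50     3,276.8320    13,107.3279      65,536.6396
  Σ                  3,367.9163    13,282.9809      66,111.4068
P = 3,367.9163.
Convexity = Σ t(t+1)·PV / [P·(1+y)²] = 66,111.4068 / (3,367.9163 × 1.239882) = 15.83196.

15.83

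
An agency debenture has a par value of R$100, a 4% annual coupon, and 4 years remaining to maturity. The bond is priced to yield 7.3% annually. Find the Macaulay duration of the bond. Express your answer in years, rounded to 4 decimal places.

Periodic yield y = 0.073. Discount each cash flow and weight by its year:
  t   CF        PV=CF/(1+0.073)^t    t·PV
  1         4.00         3.7279         3.7279
  2         4.00         3.4742         6.9485
  3         4.00         3.2379         9.7136
  4       104.00        78.4575       313.8300
  Σ                     88.8975       334.2200
Price P = Σ PV = 88.8975.
Macaulay duration = Σ(t·PV) / P = 334.2200 / 88.8975 = 3.75961 years.

3.7596 years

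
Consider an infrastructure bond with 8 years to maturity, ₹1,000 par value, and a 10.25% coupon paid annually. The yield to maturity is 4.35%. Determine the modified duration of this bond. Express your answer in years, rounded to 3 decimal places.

Periodic yield y = 0.0435. First find Macaulay duration:
  t   CF        PV=CF/(1+0.0435)^t    t·PV
  1       102.50        98.2271        98.2271
  2       102.50        94.1324       188.2647
  3       102.50        90.2083       270.6249
  4       102.50        86.4478       345.7913
  5       102.50        82.8441       414.2205
  6       102.50        79.3906       476.3437
  7       102.50        76.0811       532.5676
  8     1,102.50       784.2219     6,273.7753
  Σ                  1,391.5533     8,599.8151
P = 1,391.5533; Macaulay duration = 8,599.8151 / 1,391.5533 = 6.18001 years.
Modified duration = D_Mac / (1 + y) = 6.18001 / 1.0435 = 5.92239 years.

5.922 years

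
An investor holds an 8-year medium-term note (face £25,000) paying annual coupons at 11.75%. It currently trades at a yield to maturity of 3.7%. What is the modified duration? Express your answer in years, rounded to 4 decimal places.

Periodic yield y = 0.037. First find Macaulay duration:
  t   CF        PV=CF/(1+0.037)^t    t·PV
  1     2,937.50     2,832.6905     2,832.6905
  2     2,937.50     2,731.6205     5,463.2410
  3     2,937.50     2,634.1567     7,902.4701
  4     2,937.50     2,540.1704    10,160.6816
  5     2,937.50     2,449.5375    12,247.6875
  6     2,937.50     2,362.1384    14,172.8303
  7     2,937.50     2,277.8577    15,945.0036
  8    27,937.50    20,890.9163   167,127.3305
  Σ                 38,719.0879   235,851.9350
P = 38,719.0879; Macaulay duration = 235,851.9350 / 38,719.0879 = 6.09136 years.
Modified duration = D_Mac / (1 + y) = 6.09136 / 1.037 = 5.87402 years.

5.8740 years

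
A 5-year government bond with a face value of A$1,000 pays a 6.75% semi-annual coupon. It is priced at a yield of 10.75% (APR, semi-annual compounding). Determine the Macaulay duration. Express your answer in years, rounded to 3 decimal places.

Periodic yield y = 0.05375. Discount each cash flow and weight by its period:
  t   CF        PV=CF/(1+0.05375)^t    t·PV
  1        33.75        32.0285        32.0285
  2        33.75        30.3948        60.7895
  3        33.75        28.8444        86.5331
  4        33.75        27.3731       109.4923
  5        33.75        25.9768       129.8841
  6        33.75        24.6518       147.9107
  7        33.75        23.3943       163.7603
  8        33.75        22.2010       177.6082
  9        33.75        21.0686       189.6173
  10    1,033.75       612.4063     6,124.0630
  Σ                    848.3395     7,221.6869
Price P = Σ PV = 848.3395.
Macaulay duration = Σ(t·PV) / P = 7,221.6869 / 848.3395 = 8.51273 half-year periods.
In years: 8.51273 / 2 = 4.25637 years.

4.256 years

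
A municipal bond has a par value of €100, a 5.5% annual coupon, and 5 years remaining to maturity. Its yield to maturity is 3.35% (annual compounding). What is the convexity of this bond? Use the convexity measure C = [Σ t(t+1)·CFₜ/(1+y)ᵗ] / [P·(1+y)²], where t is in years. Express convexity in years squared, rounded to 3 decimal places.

24.585

With y = 0.0335:
  t   CF        PV=CF/(1+0.0335)^t    t·PV        t(t+1)·PV
  1         5.50         5.3217         5.3217          10.6434
  2         5.50         5.1492        10.2984          30.8953
  3         5.50         4.9823        14.9469          59.7878
  4         5.50         4.8208        19.2833          96.4164
  5       105.50        89.4747       447.3733       2,684.2398
  Σ                    109.7487       497.2237       2,881.9827
P = 109.7487.
Convexity = Σ t(t+1)·PV / [P·(1+y)²] = 2,881.9827 / (109.7487 × 1.068122) = 24.58504.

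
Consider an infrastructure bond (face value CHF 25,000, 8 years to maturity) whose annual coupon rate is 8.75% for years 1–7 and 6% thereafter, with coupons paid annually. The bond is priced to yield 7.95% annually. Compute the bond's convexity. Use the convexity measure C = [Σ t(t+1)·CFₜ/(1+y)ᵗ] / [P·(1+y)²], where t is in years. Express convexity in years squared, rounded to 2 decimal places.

With y = 0.0795:
  t   CF        PV=CF/(1+0.0795)^t    t·PV        t(t+1)·PV
  1     2,187.50     2,026.4011     2,026.4011       4,052.8022
  2     2,187.50     1,877.1664     3,754.3328      11,262.9983
  3     2,187.50     1,738.9221     5,216.7662      20,867.0649
  4     2,187.50     1,610.8588     6,443.4352      32,217.1761
  5     2,187.50     1,492.2268     7,461.1339      44,766.8033
  6     2,187.50     1,382.3314     8,293.9886      58,057.9199
  7     2,187.50     1,280.5293     8,963.7054      71,709.6433
  8    26,500.00    14,370.2625   114,962.0998   1,034,658.8980
  Σ                 25,778.6984   157,121.8630   1,277,593.3060
P = 25,778.6984.
Convexity = Σ t(t+1)·PV / [P·(1+y)²] = 1,277,593.3060 / (25,778.6984 × 1.165320) = 42.52912.

42.53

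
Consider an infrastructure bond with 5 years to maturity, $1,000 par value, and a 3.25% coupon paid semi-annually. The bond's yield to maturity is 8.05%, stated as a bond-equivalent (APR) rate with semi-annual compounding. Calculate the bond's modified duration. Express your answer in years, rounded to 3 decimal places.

4.428 years

Periodic yield y = 0.04025. First find Macaulay duration:
  t   CF        PV=CF/(1+0.04025)^t    t·PV
  1        16.25        15.6212        15.6212
  2        16.25        15.0168        30.0336
  3        16.25        14.4358        43.3073
  4        16.25        13.8772        55.5089
  5        16.25        13.3403        66.7014
  6        16.25        12.8241        76.9446
  7        16.25        12.3279        86.2953
  8        16.25        11.8509        94.8073
  9        16.25        11.3924       102.5313
  10    1,016.25       684.8939     6,848.9392
  Σ                    805.5805     7,420.6902
P = 805.5805; Macaulay duration = 7,420.6902 / 805.5805 = 9.21161 half-year periods = 4.60580 years.
Modified duration = D_Mac / (1 + y) = 4.60580 / 1.04025 = 4.42759 years.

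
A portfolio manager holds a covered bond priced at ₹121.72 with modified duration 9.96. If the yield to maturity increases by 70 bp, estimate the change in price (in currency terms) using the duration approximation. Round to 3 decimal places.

Duration approximation: ΔP/P ≈ -D_mod · Δy = -9.96 × (+0.007) = -0.069720.
ΔP ≈ 121.72 × (-0.069720) = -8.4863184.

-₹8.486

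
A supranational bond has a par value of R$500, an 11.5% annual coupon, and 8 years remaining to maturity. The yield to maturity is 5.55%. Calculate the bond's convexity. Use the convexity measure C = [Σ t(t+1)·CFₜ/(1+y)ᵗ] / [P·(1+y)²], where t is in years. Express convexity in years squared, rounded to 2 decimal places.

43.38

With y = 0.0555:
  t   CF        PV=CF/(1+0.0555)^t    t·PV        t(t+1)·PV
  1        57.50        54.4766        54.4766         108.9531
  2        57.50        51.6121       103.2242         309.6725
  3        57.50        48.8982       146.6947         586.7788
  4        57.50        46.3271       185.3083         926.5415
  5        57.50        43.8911       219.4556       1,316.7336
  6        57.50        41.5832       249.4995       1,746.4965
  7        57.50        39.3967       275.7771       2,206.2169
  8       557.50       361.8920     2,895.1359      26,056.2233
  Σ                    688.0770     4,129.5718      33,257.6161
P = 688.0770.
Convexity = Σ t(t+1)·PV / [P·(1+y)²] = 33,257.6161 / (688.0770 × 1.114080) = 43.38480.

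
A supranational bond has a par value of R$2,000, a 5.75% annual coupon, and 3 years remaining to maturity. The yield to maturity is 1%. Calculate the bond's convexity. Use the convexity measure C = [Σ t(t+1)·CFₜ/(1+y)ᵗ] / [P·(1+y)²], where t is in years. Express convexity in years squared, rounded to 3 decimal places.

With y = 0.01:
  t   CF        PV=CF/(1+0.01)^t    t·PV        t(t+1)·PV
  1       115.00       113.8614       113.8614         227.7228
  2       115.00       112.7340       225.4681         676.4043
  3     2,115.00     2,052.7982     6,158.3945      24,633.5780
  Σ                  2,279.3936     6,497.7240      25,537.7050
P = 2,279.3936.
Convexity = Σ t(t+1)·PV / [P·(1+y)²] = 25,537.7050 / (2,279.3936 × 1.020100) = 10.98297.

10.983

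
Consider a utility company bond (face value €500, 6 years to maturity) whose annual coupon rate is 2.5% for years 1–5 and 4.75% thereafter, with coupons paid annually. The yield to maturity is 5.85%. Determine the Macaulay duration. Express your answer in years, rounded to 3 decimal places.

Periodic yield y = 0.0585. Discount each cash flow and weight by its year:
  t   CF        PV=CF/(1+0.0585)^t    t·PV
  1        12.50        11.8092        11.8092
  2        12.50        11.1565        22.3130
  3        12.50        10.5399        31.6198
  4        12.50         9.9574        39.8297
  5        12.50         9.4071        47.0355
  6       523.75       372.3736     2,234.2415
  Σ                    425.2437     2,386.8486
Price P = Σ PV = 425.2437.
Macaulay duration = Σ(t·PV) / P = 2,386.8486 / 425.2437 = 5.61290 years.

5.613 years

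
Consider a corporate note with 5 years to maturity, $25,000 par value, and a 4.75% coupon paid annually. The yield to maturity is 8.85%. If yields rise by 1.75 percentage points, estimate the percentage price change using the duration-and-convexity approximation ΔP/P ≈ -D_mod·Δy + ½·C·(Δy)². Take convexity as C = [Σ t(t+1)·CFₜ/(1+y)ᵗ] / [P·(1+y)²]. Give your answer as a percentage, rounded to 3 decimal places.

-6.930%

With y = 0.0885:
  t   CF        PV=CF/(1+0.0885)^t    t·PV        t(t+1)·PV
  1     1,187.50     1,090.9508     1,090.9508       2,181.9017
  2     1,187.50     1,002.2516     2,004.5032       6,013.5095
  3     1,187.50       920.7640     2,762.2919      11,049.1677
  4     1,187.50       845.9017     3,383.6067      16,918.0335
  5    26,187.50    17,137.6738    85,688.3692     514,130.2155
  Σ                 20,997.5419    94,929.7219     550,292.8279
P = 20,997.5419; D_Mac = 4.52099 yrs; D_mod = 4.15341 yrs; C = 22.11915.
Duration effect: -4.15341 × (+0.0175) = -0.072685
Convexity effect: 0.5 × 22.11915 × (0.0175)² = +0.0033870
ΔP/P ≈ -0.072685 + 0.0033870 = -0.069298 = -6.9298%.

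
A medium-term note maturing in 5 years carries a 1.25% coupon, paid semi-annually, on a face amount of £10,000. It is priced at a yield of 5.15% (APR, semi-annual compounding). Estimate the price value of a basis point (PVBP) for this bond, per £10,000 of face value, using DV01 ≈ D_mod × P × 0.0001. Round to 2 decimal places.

£3.92

Periodic yield y = 0.02575.
  t   CF        PV=CF/(1+0.02575)^t    t·PV
  1        62.50        60.9310        60.9310
  2        62.50        59.4014       118.8029
  3        62.50        57.9103       173.7308
  4        62.50        56.4565       225.8260
  5        62.50        55.0392       275.1962
  6        62.50        53.6576       321.9453
  7        62.50        52.3106       366.1739
  8        62.50        50.9974       407.9790
  9        62.50        49.7172       447.4544
  10   10,062.50     7,803.5216    78,035.2160
  Σ                  8,299.9427    80,433.2555
P = 8,299.9427; D_Mac = 9.69082 half-year periods = 4.84541 yrs; D_mod = 4.72377 yrs.
DV01 ≈ 4.72377 × 8,299.9427 × 0.0001 = 3.920705.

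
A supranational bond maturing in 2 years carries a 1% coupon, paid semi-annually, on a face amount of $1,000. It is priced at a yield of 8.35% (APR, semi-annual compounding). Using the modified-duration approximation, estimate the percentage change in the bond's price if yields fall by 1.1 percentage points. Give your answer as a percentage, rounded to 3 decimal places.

Periodic yield y = 0.04175. Modified duration first:
  t   CF        PV=CF/(1+0.04175)^t    t·PV
  1         5.00         4.7996         4.7996
  2         5.00         4.6073         9.2145
  3         5.00         4.4226        13.2679
  4     1,005.00       853.3202     3,413.2808
  Σ                    867.1497     3,440.5628
P = 867.1497; D_Mac = 3.96767 half-year periods = 1.98383 yrs; D_mod = 1.98383/(1+0.04175) = 1.90433 yrs.
ΔP/P ≈ -D_mod · Δy = -1.90433 × (-0.011) = +0.020948 = +2.0948%.

+2.095%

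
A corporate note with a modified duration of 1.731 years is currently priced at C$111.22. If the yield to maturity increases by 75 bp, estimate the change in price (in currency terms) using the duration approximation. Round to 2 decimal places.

-C$1.44

Duration approximation: ΔP/P ≈ -D_mod · Δy = -1.731 × (+0.0075) = -0.0129825.
ΔP ≈ 111.22 × (-0.0129825) = -1.44391365.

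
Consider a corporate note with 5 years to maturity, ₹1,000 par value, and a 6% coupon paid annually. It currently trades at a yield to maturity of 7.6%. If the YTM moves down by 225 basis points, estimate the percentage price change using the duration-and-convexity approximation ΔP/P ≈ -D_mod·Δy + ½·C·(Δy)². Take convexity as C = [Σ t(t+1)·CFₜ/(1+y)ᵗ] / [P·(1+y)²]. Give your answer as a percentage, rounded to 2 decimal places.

With y = 0.076:
  t   CF        PV=CF/(1+0.076)^t    t·PV        t(t+1)·PV
  1        60.00        55.7621        55.7621         111.5242
  2        60.00        51.8235       103.6470         310.9410
  3        60.00        48.1631       144.4893         577.9572
  4        60.00        44.7612       179.0450         895.2249
  5     1,060.00       734.9275     3,674.6376      22,047.8255
  Σ                    935.4374     4,157.5809      23,943.4728
P = 935.4374; D_Mac = 4.44453 yrs; D_mod = 4.13061 yrs; C = 22.10792.
Duration effect: -4.13061 × (-0.0225) = +0.092939
Convexity effect: 0.5 × 22.10792 × (-0.0225)² = +0.0055961
ΔP/P ≈ +0.092939 + 0.0055961 = +0.098535 = +9.8535%.

+9.85%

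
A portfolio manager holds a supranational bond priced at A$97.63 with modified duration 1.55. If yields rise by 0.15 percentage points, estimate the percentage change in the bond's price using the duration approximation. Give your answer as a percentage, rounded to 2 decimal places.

-0.23%

Duration approximation: ΔP/P ≈ -D_mod · Δy = -1.55 × (+0.0015) = -0.002325.
As a percentage: -0.2325%.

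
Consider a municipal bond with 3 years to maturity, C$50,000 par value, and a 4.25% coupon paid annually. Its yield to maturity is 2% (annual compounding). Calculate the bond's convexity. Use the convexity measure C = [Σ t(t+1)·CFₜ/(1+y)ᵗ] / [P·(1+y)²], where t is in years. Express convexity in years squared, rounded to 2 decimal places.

10.94

With y = 0.02:
  t   CF        PV=CF/(1+0.02)^t    t·PV        t(t+1)·PV
  1     2,125.00     2,083.3333     2,083.3333       4,166.6667
  2     2,125.00     2,042.4837     4,084.9673      12,254.9020
  3    52,125.00    49,118.5517   147,355.6551     589,422.6203
  Σ                 53,244.3687   153,523.9557     605,844.1889
P = 53,244.3687.
Convexity = Σ t(t+1)·PV / [P·(1+y)²] = 605,844.1889 / (53,244.3687 × 1.040400) = 10.93672.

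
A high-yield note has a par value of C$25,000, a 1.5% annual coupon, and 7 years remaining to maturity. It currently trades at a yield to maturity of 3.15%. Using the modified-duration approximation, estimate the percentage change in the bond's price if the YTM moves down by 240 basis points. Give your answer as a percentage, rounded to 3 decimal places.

+15.535%

Periodic yield y = 0.0315. Modified duration first:
  t   CF        PV=CF/(1+0.0315)^t    t·PV
  1       375.00       363.5482       363.5482
  2       375.00       352.4462       704.8924
  3       375.00       341.6832     1,025.0495
  4       375.00       331.2488     1,324.9953
  5       375.00       321.1331     1,605.6656
  6       375.00       311.3263     1,867.9581
  7    25,375.00    20,423.0888   142,961.6213
  Σ                 22,444.4746   149,853.7303
P = 22,444.4746; D_Mac = 6.67664 yrs; D_mod = 6.67664/(1+0.0315) = 6.47275 yrs.
ΔP/P ≈ -D_mod · Δy = -6.47275 × (-0.024) = +0.155346 = +15.5346%.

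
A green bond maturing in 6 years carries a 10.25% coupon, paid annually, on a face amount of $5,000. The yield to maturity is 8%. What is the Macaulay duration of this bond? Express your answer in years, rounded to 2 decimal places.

4.83 years

Periodic yield y = 0.08. Discount each cash flow and weight by its year:
  t   CF        PV=CF/(1+0.08)^t    t·PV
  1       512.50       474.5370       474.5370
  2       512.50       439.3861       878.7723
  3       512.50       406.8390     1,220.5171
  4       512.50       376.7028     1,506.8112
  5       512.50       348.7989     1,743.9944
  6     5,512.50     3,473.8101    20,842.8604
  Σ                  5,520.0740    26,667.4924
Price P = Σ PV = 5,520.0740.
Macaulay duration = Σ(t·PV) / P = 26,667.4924 / 5,520.0740 = 4.83100 years.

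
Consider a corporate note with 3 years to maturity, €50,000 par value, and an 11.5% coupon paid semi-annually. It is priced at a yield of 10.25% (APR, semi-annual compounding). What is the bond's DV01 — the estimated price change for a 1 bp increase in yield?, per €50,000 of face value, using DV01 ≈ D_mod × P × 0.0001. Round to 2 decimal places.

€12.89

Periodic yield y = 0.05125.
  t   CF        PV=CF/(1+0.05125)^t    t·PV
  1     2,875.00     2,734.8395     2,734.8395
  2     2,875.00     2,601.5120     5,203.0240
  3     2,875.00     2,474.6844     7,424.0532
  4     2,875.00     2,354.0399     9,416.1595
  5     2,875.00     2,239.2769    11,196.3846
  6    52,875.00    39,175.4801   235,052.8806
  Σ                 51,579.8328   271,027.3414
P = 51,579.8328; D_Mac = 5.25452 half-year periods = 2.62726 yrs; D_mod = 2.49918 yrs.
DV01 ≈ 2.49918 × 51,579.8328 × 0.0001 = 12.890718.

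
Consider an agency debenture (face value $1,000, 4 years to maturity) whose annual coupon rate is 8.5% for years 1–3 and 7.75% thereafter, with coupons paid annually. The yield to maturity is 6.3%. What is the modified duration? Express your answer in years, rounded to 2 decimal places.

3.36 years

Periodic yield y = 0.063. First find Macaulay duration:
  t   CF        PV=CF/(1+0.063)^t    t·PV
  1        85.00        79.9624        79.9624
  2        85.00        75.2233       150.4466
  3        85.00        70.7651       212.2953
  4     1,077.50       843.8869     3,375.5474
  Σ                  1,069.8376     3,818.2517
P = 1,069.8376; Macaulay duration = 3,818.2517 / 1,069.8376 = 3.56900 years.
Modified duration = D_Mac / (1 + y) = 3.56900 / 1.063 = 3.35748 years.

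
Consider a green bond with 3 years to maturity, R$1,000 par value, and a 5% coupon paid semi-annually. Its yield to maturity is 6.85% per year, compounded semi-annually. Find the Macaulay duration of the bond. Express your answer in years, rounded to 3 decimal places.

2.818 years

Periodic yield y = 0.03425. Discount each cash flow and weight by its period:
  t   CF        PV=CF/(1+0.03425)^t    t·PV
  1        25.00        24.1721        24.1721
  2        25.00        23.3716        46.7433
  3        25.00        22.5977        67.7930
  4        25.00        21.8493        87.3973
  5        25.00        21.1258       105.6288
  6     1,025.00       837.4728     5,024.8365
  Σ                    950.5892     5,356.5709
Price P = Σ PV = 950.5892.
Macaulay duration = Σ(t·PV) / P = 5,356.5709 / 950.5892 = 5.63500 half-year periods.
In years: 5.63500 / 2 = 2.81750 years.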